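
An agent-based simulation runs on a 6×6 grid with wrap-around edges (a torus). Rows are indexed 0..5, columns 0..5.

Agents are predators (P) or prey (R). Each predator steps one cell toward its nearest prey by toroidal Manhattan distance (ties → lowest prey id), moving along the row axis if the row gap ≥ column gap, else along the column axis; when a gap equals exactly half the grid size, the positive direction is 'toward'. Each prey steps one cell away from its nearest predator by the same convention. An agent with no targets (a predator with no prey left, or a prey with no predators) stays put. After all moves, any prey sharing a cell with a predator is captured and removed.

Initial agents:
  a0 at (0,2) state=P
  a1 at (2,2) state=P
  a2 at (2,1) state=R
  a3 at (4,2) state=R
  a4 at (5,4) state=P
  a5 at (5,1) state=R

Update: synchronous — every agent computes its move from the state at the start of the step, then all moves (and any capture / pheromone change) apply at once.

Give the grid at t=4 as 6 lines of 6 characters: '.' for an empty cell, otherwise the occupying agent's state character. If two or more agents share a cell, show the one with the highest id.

..R...
.R....
..PPP.
......
......
......

t=1: a0@(5,2):P a1@(2,1):P a2@(2,0):R a3@(3,2):R a4@(5,3):P a5@(4,1):R
t=2: a0@(4,2):P a1@(2,0):P a2@(2,5):R a3@(2,2):R a4@(4,3):P a5@(3,1):R
t=3: a0@(3,2):P a1@(2,5):P a2@(2,4):R a3@(1,2):R a4@(3,3):P a5@(2,1):R
t=4: a0@(2,2):P a1@(2,4):P a3@(0,2):R a4@(2,3):P a5@(1,1):R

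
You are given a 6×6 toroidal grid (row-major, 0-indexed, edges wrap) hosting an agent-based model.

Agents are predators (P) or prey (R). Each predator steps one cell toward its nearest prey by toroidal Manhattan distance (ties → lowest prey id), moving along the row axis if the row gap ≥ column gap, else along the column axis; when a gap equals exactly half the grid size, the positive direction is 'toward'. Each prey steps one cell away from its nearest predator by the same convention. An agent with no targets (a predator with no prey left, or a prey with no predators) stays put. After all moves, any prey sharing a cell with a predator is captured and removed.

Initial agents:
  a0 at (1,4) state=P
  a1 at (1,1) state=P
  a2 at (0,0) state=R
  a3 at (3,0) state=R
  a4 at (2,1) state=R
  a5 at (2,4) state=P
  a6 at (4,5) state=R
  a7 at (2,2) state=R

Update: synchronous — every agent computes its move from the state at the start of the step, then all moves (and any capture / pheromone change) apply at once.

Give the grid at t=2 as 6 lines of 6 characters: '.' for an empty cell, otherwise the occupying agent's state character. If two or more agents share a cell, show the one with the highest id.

.....P
......
......
.P.P..
RRR..R
R.....

t=1: a0@(1,5):P a1@(2,1):P a2@(5,0):R a3@(4,0):R a4@(3,1):R a5@(2,3):P a6@(5,5):R a7@(3,2):R
t=2: a0@(0,5):P a1@(3,1):P a2@(4,0):R a3@(5,0):R a4@(4,1):R a5@(3,3):P a6@(4,5):R a7@(4,2):R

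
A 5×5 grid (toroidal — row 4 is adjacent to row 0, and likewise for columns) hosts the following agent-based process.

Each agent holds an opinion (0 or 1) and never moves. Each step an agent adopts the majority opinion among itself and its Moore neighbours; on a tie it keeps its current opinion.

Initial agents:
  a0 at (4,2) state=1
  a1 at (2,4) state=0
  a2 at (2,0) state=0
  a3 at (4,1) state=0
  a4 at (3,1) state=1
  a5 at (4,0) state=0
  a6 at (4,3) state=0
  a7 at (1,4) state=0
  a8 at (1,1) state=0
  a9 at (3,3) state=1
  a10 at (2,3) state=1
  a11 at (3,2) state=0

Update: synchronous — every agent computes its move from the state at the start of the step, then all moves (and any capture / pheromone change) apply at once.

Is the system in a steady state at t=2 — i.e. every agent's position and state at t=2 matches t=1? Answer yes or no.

t=1: a0@(4,2):1 a1@(2,4):0 a2@(2,0):0 a3@(4,1):0 a4@(3,1):0 a5@(4,0):0 a6@(4,3):0 a7@(1,4):0 a8@(1,1):0 a9@(3,3):1 a10@(2,3):0 a11@(3,2):1
t=2: a0@(4,2):1 a1@(2,4):0 a2@(2,0):0 a3@(4,1):0 a4@(3,1):0 a5@(4,0):0 a6@(4,3):1 a7@(1,4):0 a8@(1,1):0 a9@(3,3):1 a10@(2,3):0 a11@(3,2):0

no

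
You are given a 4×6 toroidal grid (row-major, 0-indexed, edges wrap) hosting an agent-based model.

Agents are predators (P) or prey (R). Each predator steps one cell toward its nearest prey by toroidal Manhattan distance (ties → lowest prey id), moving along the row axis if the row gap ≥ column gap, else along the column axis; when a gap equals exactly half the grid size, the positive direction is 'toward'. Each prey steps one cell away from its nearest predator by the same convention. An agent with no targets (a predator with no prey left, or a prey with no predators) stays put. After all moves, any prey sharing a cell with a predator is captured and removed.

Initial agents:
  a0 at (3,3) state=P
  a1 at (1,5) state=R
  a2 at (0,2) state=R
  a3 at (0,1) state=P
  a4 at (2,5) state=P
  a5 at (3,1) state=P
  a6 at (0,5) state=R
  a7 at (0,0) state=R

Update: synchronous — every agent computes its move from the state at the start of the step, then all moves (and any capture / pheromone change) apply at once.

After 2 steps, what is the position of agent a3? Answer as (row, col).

t=1: a0@(0,3):P a1@(0,5):R a3@(0,2):P a4@(1,5):P a5@(0,1):P a6@(0,4):R a7@(0,5):R
t=2: a0@(0,4):P a1@(3,5):R a3@(0,3):P a4@(0,5):P a5@(0,0):P a7@(3,5):R

(0, 3)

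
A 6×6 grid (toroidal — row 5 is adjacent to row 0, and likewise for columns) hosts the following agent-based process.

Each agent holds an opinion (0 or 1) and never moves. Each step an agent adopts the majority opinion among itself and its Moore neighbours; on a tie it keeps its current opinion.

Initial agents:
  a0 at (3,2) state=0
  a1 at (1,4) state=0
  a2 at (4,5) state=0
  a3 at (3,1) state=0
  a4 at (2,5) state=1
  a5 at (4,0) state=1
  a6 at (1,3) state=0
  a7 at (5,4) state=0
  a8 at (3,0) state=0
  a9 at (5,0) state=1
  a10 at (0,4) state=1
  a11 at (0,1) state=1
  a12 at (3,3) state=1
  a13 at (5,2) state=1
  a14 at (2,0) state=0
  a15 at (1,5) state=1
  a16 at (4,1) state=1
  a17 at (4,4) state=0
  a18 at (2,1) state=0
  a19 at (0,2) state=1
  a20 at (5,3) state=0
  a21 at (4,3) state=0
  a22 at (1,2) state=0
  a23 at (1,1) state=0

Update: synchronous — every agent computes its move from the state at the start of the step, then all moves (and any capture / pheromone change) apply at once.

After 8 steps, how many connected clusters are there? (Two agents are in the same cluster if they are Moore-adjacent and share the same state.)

2

t=1: a0@(3,2):0 a1@(1,4):1 a2@(4,5):0 a3@(3,1):0 a4@(2,5):0 a5@(4,0):1 a6@(1,3):0 a7@(5,4):0 a8@(3,0):0 a9@(5,0):1 a10@(0,4):0 a11@(0,1):1 a12@(3,3):0 a13@(5,2):1 a14@(2,0):0 a15@(1,5):1 a16@(4,1):1 a17@(4,4):0 a18@(2,1):0 a19@(0,2):0 a20@(5,3):0 a21@(4,3):0 a22@(1,2):0 a23@(1,1):0
t=2: a0@(3,2):0 a1@(1,4):0 a2@(4,5):0 a3@(3,1):0 a4@(2,5):0 a5@(4,0):1 a6@(1,3):0 a7@(5,4):0 a8@(3,0):0 a9@(5,0):1 a10@(0,4):0 a11@(0,1):1 a12@(3,3):0 a13@(5,2):1 a14@(2,0):0 a15@(1,5):0 a16@(4,1):1 a17@(4,4):0 a18@(2,1):0 a19@(0,2):0 a20@(5,3):0 a21@(4,3):0 a22@(1,2):0 a23@(1,1):0
t=3: (unchanged — steady state)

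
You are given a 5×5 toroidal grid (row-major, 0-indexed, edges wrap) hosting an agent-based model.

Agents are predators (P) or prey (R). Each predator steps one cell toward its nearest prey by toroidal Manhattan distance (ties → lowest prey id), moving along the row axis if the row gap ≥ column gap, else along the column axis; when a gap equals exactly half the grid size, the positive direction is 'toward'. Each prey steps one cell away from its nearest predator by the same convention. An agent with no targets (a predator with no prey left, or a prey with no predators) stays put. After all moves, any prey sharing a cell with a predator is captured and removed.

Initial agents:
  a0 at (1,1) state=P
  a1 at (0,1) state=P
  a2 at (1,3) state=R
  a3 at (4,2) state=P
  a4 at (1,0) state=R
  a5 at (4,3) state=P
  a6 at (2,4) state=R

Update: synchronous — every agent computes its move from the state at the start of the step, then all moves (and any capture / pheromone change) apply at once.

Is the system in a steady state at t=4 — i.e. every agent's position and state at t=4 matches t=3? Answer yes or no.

yes

t=1: a0@(1,0):P a1@(1,1):P a2@(1,4):R a3@(0,2):P a4@(1,4):R a5@(0,3):P a6@(2,3):R
t=2: a0@(1,4):P a1@(1,0):P a3@(0,3):P a5@(1,3):P a6@(3,3):R
t=3: a0@(2,4):P a1@(2,0):P a3@(4,3):P a5@(2,3):P
t=4: (unchanged — steady state)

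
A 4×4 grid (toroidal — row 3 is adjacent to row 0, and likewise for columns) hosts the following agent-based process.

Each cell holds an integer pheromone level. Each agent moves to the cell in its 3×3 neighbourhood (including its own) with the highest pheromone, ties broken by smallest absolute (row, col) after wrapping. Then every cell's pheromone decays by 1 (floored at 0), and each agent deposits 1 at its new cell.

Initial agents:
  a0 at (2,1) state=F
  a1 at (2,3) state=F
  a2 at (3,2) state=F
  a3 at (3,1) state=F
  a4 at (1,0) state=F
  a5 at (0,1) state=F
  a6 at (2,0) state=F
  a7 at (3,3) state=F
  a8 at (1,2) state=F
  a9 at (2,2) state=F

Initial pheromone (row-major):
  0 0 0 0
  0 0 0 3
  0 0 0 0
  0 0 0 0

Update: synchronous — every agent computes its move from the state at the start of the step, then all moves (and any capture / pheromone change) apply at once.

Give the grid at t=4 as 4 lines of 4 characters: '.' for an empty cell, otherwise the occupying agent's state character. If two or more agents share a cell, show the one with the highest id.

....
...F
....
....

t=1: a0@(1,0) a1@(1,3) a2@(0,1) a3@(0,0) a4@(1,3) a5@(0,0) a6@(1,3) a7@(0,0) a8@(1,3) a9@(1,3) | pheromone: 3 1 0 0 / 1 0 0 7 / 0 0 0 0 / 0 0 0 0
t=2: a0@(1,3) a1@(1,3) a2@(0,0) a3@(1,3) a4@(1,3) a5@(1,3) a6@(1,3) a7@(1,3) a8@(1,3) a9@(1,3) | pheromone: 3 0 0 0 / 0 0 0 15 / 0 0 0 0 / 0 0 0 0
t=3: a0@(1,3) a1@(1,3) a2@(1,3) a3@(1,3) a4@(1,3) a5@(1,3) a6@(1,3) a7@(1,3) a8@(1,3) a9@(1,3) | pheromone: 2 0 0 0 / 0 0 0 24 / 0 0 0 0 / 0 0 0 0
t=4: a0@(1,3) a1@(1,3) a2@(1,3) a3@(1,3) a4@(1,3) a5@(1,3) a6@(1,3) a7@(1,3) a8@(1,3) a9@(1,3) | pheromone: 1 0 0 0 / 0 0 0 33 / 0 0 0 0 / 0 0 0 0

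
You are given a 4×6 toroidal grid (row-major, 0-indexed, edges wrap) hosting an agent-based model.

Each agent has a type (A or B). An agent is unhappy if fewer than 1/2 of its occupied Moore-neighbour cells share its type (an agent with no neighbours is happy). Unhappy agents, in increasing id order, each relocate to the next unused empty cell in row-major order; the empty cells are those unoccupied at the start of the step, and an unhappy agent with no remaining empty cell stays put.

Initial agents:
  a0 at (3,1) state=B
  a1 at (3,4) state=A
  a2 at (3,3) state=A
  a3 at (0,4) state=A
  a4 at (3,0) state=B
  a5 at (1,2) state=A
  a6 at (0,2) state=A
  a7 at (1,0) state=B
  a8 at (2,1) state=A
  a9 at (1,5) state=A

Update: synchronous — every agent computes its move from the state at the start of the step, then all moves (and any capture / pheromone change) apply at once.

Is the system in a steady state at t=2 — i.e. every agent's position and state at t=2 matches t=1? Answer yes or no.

yes

t=1: a0@(0,0):B a1@(3,4):A a2@(3,3):A a3@(0,4):A a4@(3,0):B a5@(1,2):A a6@(0,2):A a7@(0,1):B a8@(0,3):A a9@(1,5):A
t=2: (unchanged — steady state)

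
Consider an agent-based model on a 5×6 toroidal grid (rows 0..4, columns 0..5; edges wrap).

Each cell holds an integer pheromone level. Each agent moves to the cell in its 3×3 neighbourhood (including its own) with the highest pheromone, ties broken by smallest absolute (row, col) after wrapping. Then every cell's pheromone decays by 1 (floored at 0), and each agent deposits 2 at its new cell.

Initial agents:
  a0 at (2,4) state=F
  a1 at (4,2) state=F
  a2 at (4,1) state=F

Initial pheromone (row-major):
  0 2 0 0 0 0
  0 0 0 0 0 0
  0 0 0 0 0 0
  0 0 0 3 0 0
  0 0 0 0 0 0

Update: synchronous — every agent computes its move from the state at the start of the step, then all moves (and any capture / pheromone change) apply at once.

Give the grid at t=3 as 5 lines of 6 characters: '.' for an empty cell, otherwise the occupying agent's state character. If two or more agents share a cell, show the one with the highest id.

.F....
......
......
...F..
......

t=1: a0@(3,3) a1@(3,3) a2@(0,1) | pheromone: 0 3 0 0 0 0 / 0 0 0 0 0 0 / 0 0 0 0 0 0 / 0 0 0 6 0 0 / 0 0 0 0 0 0
t=2: a0@(3,3) a1@(3,3) a2@(0,1) | pheromone: 0 4 0 0 0 0 / 0 0 0 0 0 0 / 0 0 0 0 0 0 / 0 0 0 9 0 0 / 0 0 0 0 0 0
t=3: a0@(3,3) a1@(3,3) a2@(0,1) | pheromone: 0 5 0 0 0 0 / 0 0 0 0 0 0 / 0 0 0 0 0 0 / 0 0 0 12 0 0 / 0 0 0 0 0 0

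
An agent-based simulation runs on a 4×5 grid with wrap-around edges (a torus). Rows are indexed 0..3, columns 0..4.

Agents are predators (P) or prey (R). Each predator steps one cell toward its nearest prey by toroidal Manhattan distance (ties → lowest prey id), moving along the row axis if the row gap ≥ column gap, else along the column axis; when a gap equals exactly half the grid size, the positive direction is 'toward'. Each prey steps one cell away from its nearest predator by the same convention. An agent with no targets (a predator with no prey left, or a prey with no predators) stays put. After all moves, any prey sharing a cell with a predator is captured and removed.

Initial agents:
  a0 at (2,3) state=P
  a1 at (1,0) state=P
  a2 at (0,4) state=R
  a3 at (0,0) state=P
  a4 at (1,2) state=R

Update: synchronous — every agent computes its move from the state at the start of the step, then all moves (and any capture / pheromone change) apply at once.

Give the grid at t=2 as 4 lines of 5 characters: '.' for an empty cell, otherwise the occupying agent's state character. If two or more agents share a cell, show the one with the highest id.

t=1: a0@(1,3):P a1@(0,0):P a2@(0,3):R a3@(0,4):P a4@(0,2):R
t=2: a0@(0,3):P a1@(0,4):P a2@(3,3):R a3@(0,3):P a4@(3,2):R

...PP
.....
.....
..RR.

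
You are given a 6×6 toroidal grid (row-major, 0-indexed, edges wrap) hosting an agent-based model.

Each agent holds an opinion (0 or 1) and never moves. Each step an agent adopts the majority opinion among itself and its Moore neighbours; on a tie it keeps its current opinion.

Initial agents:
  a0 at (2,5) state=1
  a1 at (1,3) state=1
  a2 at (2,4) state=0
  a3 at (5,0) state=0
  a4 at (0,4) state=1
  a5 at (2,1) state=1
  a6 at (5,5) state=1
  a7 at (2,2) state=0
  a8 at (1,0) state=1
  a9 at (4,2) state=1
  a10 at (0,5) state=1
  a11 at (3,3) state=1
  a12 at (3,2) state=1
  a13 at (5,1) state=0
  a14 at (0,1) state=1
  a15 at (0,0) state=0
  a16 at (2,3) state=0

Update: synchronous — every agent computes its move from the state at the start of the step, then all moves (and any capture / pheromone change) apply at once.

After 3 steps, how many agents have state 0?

3

t=1: a0@(2,5):1 a1@(1,3):0 a2@(2,4):1 a3@(5,0):0 a4@(0,4):1 a5@(2,1):1 a6@(5,5):1 a7@(2,2):1 a8@(1,0):1 a9@(4,2):1 a10@(0,5):1 a11@(3,3):1 a12@(3,2):1 a13@(5,1):0 a14@(0,1):0 a15@(0,0):1 a16@(2,3):0
t=2: a0@(2,5):1 a1@(1,3):1 a2@(2,4):1 a3@(5,0):0 a4@(0,4):1 a5@(2,1):1 a6@(5,5):1 a7@(2,2):1 a8@(1,0):1 a9@(4,2):1 a10@(0,5):1 a11@(3,3):1 a12@(3,2):1 a13@(5,1):0 a14@(0,1):0 a15@(0,0):1 a16@(2,3):1
t=3: (unchanged — steady state)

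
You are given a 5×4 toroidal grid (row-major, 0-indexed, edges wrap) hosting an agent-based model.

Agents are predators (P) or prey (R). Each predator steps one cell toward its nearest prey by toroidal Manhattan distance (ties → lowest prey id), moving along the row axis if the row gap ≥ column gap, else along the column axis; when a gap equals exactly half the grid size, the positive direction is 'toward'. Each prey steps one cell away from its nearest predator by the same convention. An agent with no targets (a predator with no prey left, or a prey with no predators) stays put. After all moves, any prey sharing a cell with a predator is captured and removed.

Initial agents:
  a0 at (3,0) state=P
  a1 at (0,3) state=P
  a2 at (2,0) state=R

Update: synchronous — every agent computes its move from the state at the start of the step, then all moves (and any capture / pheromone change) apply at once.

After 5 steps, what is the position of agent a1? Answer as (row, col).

t=1: a0@(2,0):P a1@(1,3):P a2@(1,0):R
t=2: a0@(1,0):P a1@(1,0):P a2@(0,0):R
t=3: a0@(0,0):P a1@(0,0):P a2@(4,0):R
t=4: a0@(4,0):P a1@(4,0):P a2@(3,0):R
t=5: a0@(3,0):P a1@(3,0):P a2@(2,0):R

(3, 0)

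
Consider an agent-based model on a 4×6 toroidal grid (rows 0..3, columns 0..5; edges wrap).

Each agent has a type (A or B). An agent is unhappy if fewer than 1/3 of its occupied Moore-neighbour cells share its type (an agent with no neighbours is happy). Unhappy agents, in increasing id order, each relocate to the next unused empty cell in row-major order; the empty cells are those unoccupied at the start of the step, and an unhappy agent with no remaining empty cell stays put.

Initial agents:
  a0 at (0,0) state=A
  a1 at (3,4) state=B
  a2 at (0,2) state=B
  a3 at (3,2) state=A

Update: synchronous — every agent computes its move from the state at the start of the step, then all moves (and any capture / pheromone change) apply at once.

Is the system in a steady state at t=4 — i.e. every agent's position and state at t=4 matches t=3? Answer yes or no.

no

t=1: a0@(0,0):A a1@(3,4):B a2@(0,1):B a3@(0,3):A
t=2: a0@(0,2):A a1@(0,4):B a2@(0,5):B a3@(1,0):A
t=3: a0@(0,2):A a1@(0,4):B a2@(0,5):B a3@(0,0):A
t=4: a0@(0,2):A a1@(0,4):B a2@(0,5):B a3@(0,1):A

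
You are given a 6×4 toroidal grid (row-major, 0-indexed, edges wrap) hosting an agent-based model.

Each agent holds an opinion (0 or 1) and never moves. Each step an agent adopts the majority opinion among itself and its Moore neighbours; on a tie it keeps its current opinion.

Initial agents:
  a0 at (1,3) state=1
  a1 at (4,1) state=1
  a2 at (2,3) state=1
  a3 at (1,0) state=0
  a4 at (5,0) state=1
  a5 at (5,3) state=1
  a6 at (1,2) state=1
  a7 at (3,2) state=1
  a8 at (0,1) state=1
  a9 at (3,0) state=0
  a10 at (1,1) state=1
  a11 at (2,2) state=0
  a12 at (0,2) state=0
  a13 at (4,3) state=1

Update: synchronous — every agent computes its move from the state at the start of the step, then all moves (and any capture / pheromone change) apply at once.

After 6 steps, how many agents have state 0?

t=1: a0@(1,3):1 a1@(4,1):1 a2@(2,3):1 a3@(1,0):1 a4@(5,0):1 a5@(5,3):1 a6@(1,2):1 a7@(3,2):1 a8@(0,1):1 a9@(3,0):1 a10@(1,1):1 a11@(2,2):1 a12@(0,2):1 a13@(4,3):1
t=2: (unchanged — steady state)

0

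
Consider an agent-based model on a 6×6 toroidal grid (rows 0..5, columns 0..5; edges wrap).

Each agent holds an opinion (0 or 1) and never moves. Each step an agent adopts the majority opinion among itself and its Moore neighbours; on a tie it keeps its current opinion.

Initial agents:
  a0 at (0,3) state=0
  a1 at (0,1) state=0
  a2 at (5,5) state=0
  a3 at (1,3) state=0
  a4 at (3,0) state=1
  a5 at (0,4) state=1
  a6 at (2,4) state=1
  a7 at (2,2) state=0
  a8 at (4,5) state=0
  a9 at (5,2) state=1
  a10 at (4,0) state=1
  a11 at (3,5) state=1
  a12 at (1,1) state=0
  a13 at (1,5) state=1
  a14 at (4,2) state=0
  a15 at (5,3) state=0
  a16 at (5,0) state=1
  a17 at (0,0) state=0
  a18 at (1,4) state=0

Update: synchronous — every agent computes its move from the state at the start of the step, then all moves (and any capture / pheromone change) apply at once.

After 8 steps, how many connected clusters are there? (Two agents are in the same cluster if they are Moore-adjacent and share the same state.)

2

t=1: a0@(0,3):0 a1@(0,1):0 a2@(5,5):0 a3@(1,3):0 a4@(3,0):1 a5@(0,4):0 a6@(2,4):1 a7@(2,2):0 a8@(4,5):1 a9@(5,2):0 a10@(4,0):1 a11@(3,5):1 a12@(1,1):0 a13@(1,5):1 a14@(4,2):0 a15@(5,3):0 a16@(5,0):0 a17@(0,0):0 a18@(1,4):0
t=2: a0@(0,3):0 a1@(0,1):0 a2@(5,5):0 a3@(1,3):0 a4@(3,0):1 a5@(0,4):0 a6@(2,4):1 a7@(2,2):0 a8@(4,5):1 a9@(5,2):0 a10@(4,0):1 a11@(3,5):1 a12@(1,1):0 a13@(1,5):0 a14@(4,2):0 a15@(5,3):0 a16@(5,0):0 a17@(0,0):0 a18@(1,4):0
t=3: a0@(0,3):0 a1@(0,1):0 a2@(5,5):0 a3@(1,3):0 a4@(3,0):1 a5@(0,4):0 a6@(2,4):0 a7@(2,2):0 a8@(4,5):1 a9@(5,2):0 a10@(4,0):1 a11@(3,5):1 a12@(1,1):0 a13@(1,5):0 a14@(4,2):0 a15@(5,3):0 a16@(5,0):0 a17@(0,0):0 a18@(1,4):0
t=4: (unchanged — steady state)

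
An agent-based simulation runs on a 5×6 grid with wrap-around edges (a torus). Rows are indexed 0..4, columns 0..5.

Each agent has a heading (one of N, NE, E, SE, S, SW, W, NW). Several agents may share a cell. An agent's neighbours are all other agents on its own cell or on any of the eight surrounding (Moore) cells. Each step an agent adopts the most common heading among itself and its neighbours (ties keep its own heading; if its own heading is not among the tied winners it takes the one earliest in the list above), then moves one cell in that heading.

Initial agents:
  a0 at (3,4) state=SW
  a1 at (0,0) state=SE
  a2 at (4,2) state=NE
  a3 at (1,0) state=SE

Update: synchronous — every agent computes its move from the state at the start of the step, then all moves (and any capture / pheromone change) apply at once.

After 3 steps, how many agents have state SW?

1

t=1: a0@(4,3):SW a1@(1,1):SE a2@(3,3):NE a3@(2,1):SE
t=2: a0@(0,2):SW a1@(2,2):SE a2@(2,4):NE a3@(3,2):SE
t=3: a0@(1,1):SW a1@(3,3):SE a2@(1,5):NE a3@(4,3):SE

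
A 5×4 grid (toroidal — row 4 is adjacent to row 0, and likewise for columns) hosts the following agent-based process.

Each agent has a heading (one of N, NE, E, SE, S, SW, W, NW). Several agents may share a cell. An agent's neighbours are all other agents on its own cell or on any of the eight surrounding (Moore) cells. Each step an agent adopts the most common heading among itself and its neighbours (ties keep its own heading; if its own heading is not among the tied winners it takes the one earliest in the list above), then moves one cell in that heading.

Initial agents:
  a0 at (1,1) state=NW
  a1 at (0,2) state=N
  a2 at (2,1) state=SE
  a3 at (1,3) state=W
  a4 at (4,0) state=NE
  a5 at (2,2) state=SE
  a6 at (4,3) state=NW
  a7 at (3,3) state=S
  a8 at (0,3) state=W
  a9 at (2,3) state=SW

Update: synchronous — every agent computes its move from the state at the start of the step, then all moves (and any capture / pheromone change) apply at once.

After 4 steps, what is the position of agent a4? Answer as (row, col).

t=1: a0@(2,2):SE a1@(0,1):W a2@(3,2):SE a3@(1,2):W a4@(3,1):NE a5@(3,3):SE a6@(3,2):NW a7@(4,3):S a8@(0,2):W a9@(3,2):SW
t=2: a0@(3,3):SE a1@(0,0):W a2@(4,3):SE a3@(1,1):W a4@(4,2):SE a5@(4,0):SE a6@(4,3):SE a7@(0,0):SE a8@(0,1):W a9@(4,3):SE
t=3: a0@(4,0):SE a1@(1,1):SE a2@(0,0):SE a3@(1,0):W a4@(0,3):SE a5@(0,1):SE a6@(0,0):SE a7@(1,1):SE a8@(0,0):W a9@(0,0):SE
t=4: a0@(0,1):SE a1@(2,2):SE a2@(1,1):SE a3@(2,1):SE a4@(1,0):SE a5@(1,2):SE a6@(1,1):SE a7@(2,2):SE a8@(1,1):SE a9@(1,1):SE

(1, 0)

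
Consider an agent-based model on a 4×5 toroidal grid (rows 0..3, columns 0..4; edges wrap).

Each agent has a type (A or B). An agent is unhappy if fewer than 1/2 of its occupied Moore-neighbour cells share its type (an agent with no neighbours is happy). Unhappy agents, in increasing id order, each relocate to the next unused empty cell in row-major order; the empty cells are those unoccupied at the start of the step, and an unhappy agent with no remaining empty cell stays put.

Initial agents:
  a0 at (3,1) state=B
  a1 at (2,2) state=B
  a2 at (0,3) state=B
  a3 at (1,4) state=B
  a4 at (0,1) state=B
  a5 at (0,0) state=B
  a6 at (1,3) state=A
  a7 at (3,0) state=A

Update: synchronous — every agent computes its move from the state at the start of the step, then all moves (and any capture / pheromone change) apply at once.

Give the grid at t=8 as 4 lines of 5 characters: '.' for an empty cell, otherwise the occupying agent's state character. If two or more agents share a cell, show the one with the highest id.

BBB..
BAA.B
.....
.B...

t=1: a0@(3,1):B a1@(2,2):B a2@(0,3):B a3@(1,4):B a4@(0,1):B a5@(0,0):B a6@(0,2):A a7@(0,4):A
t=2: a0@(3,1):B a1@(2,2):B a2@(1,0):B a3@(1,4):B a4@(0,1):B a5@(0,0):B a6@(1,1):A a7@(1,2):A
t=3: a0@(3,1):B a1@(0,2):B a2@(1,0):B a3@(1,4):B a4@(0,1):B a5@(0,0):B a6@(0,3):A a7@(0,4):A
t=4: a0@(3,1):B a1@(0,2):B a2@(1,0):B a3@(1,4):B a4@(0,1):B a5@(0,0):B a6@(1,1):A a7@(1,2):A
t=5: a0@(3,1):B a1@(0,2):B a2@(1,0):B a3@(1,4):B a4@(0,1):B a5@(0,0):B a6@(0,3):A a7@(0,4):A
t=6: a0@(3,1):B a1@(0,2):B a2@(1,0):B a3@(1,4):B a4@(0,1):B a5@(0,0):B a6@(1,1):A a7@(1,2):A
t=7: a0@(3,1):B a1@(0,2):B a2@(1,0):B a3@(1,4):B a4@(0,1):B a5@(0,0):B a6@(0,3):A a7@(0,4):A
t=8: a0@(3,1):B a1@(0,2):B a2@(1,0):B a3@(1,4):B a4@(0,1):B a5@(0,0):B a6@(1,1):A a7@(1,2):A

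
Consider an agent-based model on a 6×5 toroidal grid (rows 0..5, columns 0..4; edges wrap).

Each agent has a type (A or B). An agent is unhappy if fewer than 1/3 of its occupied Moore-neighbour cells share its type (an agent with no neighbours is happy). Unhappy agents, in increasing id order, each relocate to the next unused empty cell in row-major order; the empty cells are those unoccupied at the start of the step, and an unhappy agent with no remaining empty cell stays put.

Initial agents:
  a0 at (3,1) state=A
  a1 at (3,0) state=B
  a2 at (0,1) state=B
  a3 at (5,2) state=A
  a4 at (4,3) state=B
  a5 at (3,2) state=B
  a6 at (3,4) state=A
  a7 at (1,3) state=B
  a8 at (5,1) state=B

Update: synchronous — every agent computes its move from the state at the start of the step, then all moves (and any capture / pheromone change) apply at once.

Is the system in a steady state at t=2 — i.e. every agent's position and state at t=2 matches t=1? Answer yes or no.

yes

t=1: a0@(0,0):A a1@(0,2):B a2@(0,1):B a3@(0,3):A a4@(4,3):B a5@(3,2):B a6@(0,4):A a7@(1,3):B a8@(5,1):B
t=2: (unchanged — steady state)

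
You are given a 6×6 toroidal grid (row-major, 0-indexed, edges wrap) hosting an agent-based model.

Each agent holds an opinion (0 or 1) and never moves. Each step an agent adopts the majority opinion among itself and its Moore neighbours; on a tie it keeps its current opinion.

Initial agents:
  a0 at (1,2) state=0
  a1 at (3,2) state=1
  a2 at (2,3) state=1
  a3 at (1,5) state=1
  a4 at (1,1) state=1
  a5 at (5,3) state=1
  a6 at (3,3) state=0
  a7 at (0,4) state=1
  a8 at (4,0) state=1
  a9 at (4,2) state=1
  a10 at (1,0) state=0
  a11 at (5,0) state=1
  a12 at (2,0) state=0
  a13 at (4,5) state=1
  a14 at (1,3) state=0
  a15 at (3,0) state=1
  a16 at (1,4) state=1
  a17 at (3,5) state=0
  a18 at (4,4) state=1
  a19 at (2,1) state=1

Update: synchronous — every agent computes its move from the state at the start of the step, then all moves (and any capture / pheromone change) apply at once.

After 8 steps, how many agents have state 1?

20

t=1: a0@(1,2):1 a1@(3,2):1 a2@(2,3):1 a3@(1,5):1 a4@(1,1):0 a5@(5,3):1 a6@(3,3):1 a7@(0,4):1 a8@(4,0):1 a9@(4,2):1 a10@(1,0):1 a11@(5,0):1 a12@(2,0):1 a13@(4,5):1 a14@(1,3):1 a15@(3,0):1 a16@(1,4):1 a17@(3,5):1 a18@(4,4):1 a19@(2,1):1
t=2: a0@(1,2):1 a1@(3,2):1 a2@(2,3):1 a3@(1,5):1 a4@(1,1):1 a5@(5,3):1 a6@(3,3):1 a7@(0,4):1 a8@(4,0):1 a9@(4,2):1 a10@(1,0):1 a11@(5,0):1 a12@(2,0):1 a13@(4,5):1 a14@(1,3):1 a15@(3,0):1 a16@(1,4):1 a17@(3,5):1 a18@(4,4):1 a19@(2,1):1
t=3: (unchanged — steady state)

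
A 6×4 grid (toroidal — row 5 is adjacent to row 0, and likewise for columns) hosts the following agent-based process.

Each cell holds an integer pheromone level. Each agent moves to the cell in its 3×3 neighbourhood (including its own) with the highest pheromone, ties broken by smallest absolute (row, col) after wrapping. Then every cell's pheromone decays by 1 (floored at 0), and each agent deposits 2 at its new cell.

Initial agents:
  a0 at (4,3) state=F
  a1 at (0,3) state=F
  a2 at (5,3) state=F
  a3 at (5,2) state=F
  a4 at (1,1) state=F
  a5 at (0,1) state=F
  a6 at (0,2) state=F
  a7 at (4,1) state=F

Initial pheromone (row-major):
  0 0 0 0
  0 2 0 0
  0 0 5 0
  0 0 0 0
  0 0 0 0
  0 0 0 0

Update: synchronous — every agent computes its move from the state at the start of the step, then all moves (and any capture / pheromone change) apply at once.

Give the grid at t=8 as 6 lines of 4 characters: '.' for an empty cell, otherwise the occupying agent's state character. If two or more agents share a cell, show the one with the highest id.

....
....
..F.
F...
....
....

t=1: a0@(3,0) a1@(0,0) a2@(0,0) a3@(0,1) a4@(2,2) a5@(1,1) a6@(1,1) a7@(3,0) | pheromone: 4 2 0 0 / 0 5 0 0 / 0 0 6 0 / 4 0 0 0 / 0 0 0 0 / 0 0 0 0
t=2: a0@(3,0) a1@(1,1) a2@(1,1) a3@(1,1) a4@(2,2) a5@(2,2) a6@(2,2) a7@(3,0) | pheromone: 3 1 0 0 / 0 10 0 0 / 0 0 11 0 / 7 0 0 0 / 0 0 0 0 / 0 0 0 0
t=3: a0@(3,0) a1@(2,2) a2@(2,2) a3@(2,2) a4@(2,2) a5@(2,2) a6@(2,2) a7@(3,0) | pheromone: 2 0 0 0 / 0 9 0 0 / 0 0 22 0 / 10 0 0 0 / 0 0 0 0 / 0 0 0 0
t=4: a0@(3,0) a1@(2,2) a2@(2,2) a3@(2,2) a4@(2,2) a5@(2,2) a6@(2,2) a7@(3,0) | pheromone: 1 0 0 0 / 0 8 0 0 / 0 0 33 0 / 13 0 0 0 / 0 0 0 0 / 0 0 0 0
t=5: a0@(3,0) a1@(2,2) a2@(2,2) a3@(2,2) a4@(2,2) a5@(2,2) a6@(2,2) a7@(3,0) | pheromone: 0 0 0 0 / 0 7 0 0 / 0 0 44 0 / 16 0 0 0 / 0 0 0 0 / 0 0 0 0
t=6: a0@(3,0) a1@(2,2) a2@(2,2) a3@(2,2) a4@(2,2) a5@(2,2) a6@(2,2) a7@(3,0) | pheromone: 0 0 0 0 / 0 6 0 0 / 0 0 55 0 / 19 0 0 0 / 0 0 0 0 / 0 0 0 0
t=7: a0@(3,0) a1@(2,2) a2@(2,2) a3@(2,2) a4@(2,2) a5@(2,2) a6@(2,2) a7@(3,0) | pheromone: 0 0 0 0 / 0 5 0 0 / 0 0 66 0 / 22 0 0 0 / 0 0 0 0 / 0 0 0 0
t=8: a0@(3,0) a1@(2,2) a2@(2,2) a3@(2,2) a4@(2,2) a5@(2,2) a6@(2,2) a7@(3,0) | pheromone: 0 0 0 0 / 0 4 0 0 / 0 0 77 0 / 25 0 0 0 / 0 0 0 0 / 0 0 0 0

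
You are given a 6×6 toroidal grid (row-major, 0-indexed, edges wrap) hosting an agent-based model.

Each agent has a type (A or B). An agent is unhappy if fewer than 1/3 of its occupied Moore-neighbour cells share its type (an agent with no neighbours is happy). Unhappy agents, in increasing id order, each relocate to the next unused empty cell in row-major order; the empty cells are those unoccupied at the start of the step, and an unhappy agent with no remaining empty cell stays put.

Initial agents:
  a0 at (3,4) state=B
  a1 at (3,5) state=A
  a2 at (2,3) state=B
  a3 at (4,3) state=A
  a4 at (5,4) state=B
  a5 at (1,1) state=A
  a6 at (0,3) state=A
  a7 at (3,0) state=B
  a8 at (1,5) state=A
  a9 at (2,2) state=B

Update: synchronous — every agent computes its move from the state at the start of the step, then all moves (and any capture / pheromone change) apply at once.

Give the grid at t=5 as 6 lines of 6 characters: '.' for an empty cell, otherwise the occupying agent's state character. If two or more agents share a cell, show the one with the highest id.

AAB.AA
.B...A
..BB..
....B.
......
......

t=1: a0@(3,4):B a1@(0,0):A a2@(2,3):B a3@(0,1):A a4@(0,2):B a5@(0,4):A a6@(0,5):A a7@(1,0):B a8@(1,5):A a9@(2,2):B
t=2: a0@(3,4):B a1@(0,0):A a2@(2,3):B a3@(0,1):A a4@(0,3):B a5@(0,4):A a6@(0,5):A a7@(1,1):B a8@(1,5):A a9@(2,2):B
t=3: a0@(3,4):B a1@(0,0):A a2@(2,3):B a3@(0,1):A a4@(0,2):B a5@(0,4):A a6@(0,5):A a7@(1,1):B a8@(1,5):A a9@(2,2):B
t=4: (unchanged — steady state)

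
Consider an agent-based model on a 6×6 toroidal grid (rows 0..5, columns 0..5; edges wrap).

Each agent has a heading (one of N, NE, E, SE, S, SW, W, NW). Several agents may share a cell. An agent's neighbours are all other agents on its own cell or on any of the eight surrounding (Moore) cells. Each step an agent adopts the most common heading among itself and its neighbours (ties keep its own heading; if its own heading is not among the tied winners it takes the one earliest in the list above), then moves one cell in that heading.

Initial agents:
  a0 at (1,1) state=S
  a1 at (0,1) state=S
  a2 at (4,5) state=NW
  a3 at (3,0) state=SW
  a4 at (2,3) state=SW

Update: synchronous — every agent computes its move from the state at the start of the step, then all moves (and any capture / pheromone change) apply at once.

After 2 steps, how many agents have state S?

t=1: a0@(2,1):S a1@(1,1):S a2@(3,4):NW a3@(4,5):SW a4@(3,2):SW
t=2: a0@(3,1):S a1@(2,1):S a2@(2,3):NW a3@(5,4):SW a4@(4,1):SW

2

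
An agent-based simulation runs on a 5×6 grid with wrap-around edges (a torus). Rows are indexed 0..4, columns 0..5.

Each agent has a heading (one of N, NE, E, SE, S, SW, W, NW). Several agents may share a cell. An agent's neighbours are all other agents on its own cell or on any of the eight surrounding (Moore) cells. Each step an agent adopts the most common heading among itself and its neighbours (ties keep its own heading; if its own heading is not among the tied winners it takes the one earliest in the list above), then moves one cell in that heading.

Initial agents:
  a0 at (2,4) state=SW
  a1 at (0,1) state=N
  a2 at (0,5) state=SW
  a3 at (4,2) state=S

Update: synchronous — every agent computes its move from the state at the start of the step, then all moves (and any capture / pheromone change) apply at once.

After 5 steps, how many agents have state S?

t=1: a0@(3,3):SW a1@(4,1):N a2@(1,4):SW a3@(0,2):S
t=2: a0@(4,2):SW a1@(3,1):N a2@(2,3):SW a3@(1,2):S
t=3: a0@(0,1):SW a1@(2,1):N a2@(3,2):SW a3@(2,2):S
t=4: a0@(1,0):SW a1@(1,1):N a2@(4,1):SW a3@(3,2):S
t=5: a0@(2,5):SW a1@(0,1):N a2@(0,0):SW a3@(4,2):S

1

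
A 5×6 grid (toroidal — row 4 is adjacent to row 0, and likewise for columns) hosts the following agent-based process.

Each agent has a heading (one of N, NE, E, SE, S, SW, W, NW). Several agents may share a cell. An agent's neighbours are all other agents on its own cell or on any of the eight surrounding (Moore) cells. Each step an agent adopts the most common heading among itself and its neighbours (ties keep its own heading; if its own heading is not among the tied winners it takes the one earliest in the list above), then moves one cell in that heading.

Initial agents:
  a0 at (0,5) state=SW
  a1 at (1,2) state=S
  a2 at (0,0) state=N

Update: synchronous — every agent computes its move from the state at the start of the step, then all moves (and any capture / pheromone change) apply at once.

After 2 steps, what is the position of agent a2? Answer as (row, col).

t=1: a0@(1,4):SW a1@(2,2):S a2@(4,0):N
t=2: a0@(2,3):SW a1@(3,2):S a2@(3,0):N

(3, 0)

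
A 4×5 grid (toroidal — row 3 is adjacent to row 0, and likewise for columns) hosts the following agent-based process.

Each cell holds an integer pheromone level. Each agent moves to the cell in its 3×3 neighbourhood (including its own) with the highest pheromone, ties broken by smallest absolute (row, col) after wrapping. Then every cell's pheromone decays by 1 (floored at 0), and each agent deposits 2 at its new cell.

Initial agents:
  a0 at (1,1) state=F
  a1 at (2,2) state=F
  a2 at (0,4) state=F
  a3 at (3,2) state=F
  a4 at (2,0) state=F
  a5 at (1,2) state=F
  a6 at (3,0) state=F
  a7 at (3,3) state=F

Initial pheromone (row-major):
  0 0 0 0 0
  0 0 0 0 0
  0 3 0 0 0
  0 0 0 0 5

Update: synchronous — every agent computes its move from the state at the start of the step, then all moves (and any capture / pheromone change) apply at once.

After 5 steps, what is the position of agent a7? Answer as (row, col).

(3, 4)

t=1: a0@(2,1) a1@(2,1) a2@(3,4) a3@(2,1) a4@(3,4) a5@(2,1) a6@(3,4) a7@(3,4) | pheromone: 0 0 0 0 0 / 0 0 0 0 0 / 0 10 0 0 0 / 0 0 0 0 12
t=2: a0@(2,1) a1@(2,1) a2@(3,4) a3@(2,1) a4@(3,4) a5@(2,1) a6@(3,4) a7@(3,4) | pheromone: 0 0 0 0 0 / 0 0 0 0 0 / 0 17 0 0 0 / 0 0 0 0 19
t=3: a0@(2,1) a1@(2,1) a2@(3,4) a3@(2,1) a4@(3,4) a5@(2,1) a6@(3,4) a7@(3,4) | pheromone: 0 0 0 0 0 / 0 0 0 0 0 / 0 24 0 0 0 / 0 0 0 0 26
t=4: a0@(2,1) a1@(2,1) a2@(3,4) a3@(2,1) a4@(3,4) a5@(2,1) a6@(3,4) a7@(3,4) | pheromone: 0 0 0 0 0 / 0 0 0 0 0 / 0 31 0 0 0 / 0 0 0 0 33
t=5: a0@(2,1) a1@(2,1) a2@(3,4) a3@(2,1) a4@(3,4) a5@(2,1) a6@(3,4) a7@(3,4) | pheromone: 0 0 0 0 0 / 0 0 0 0 0 / 0 38 0 0 0 / 0 0 0 0 40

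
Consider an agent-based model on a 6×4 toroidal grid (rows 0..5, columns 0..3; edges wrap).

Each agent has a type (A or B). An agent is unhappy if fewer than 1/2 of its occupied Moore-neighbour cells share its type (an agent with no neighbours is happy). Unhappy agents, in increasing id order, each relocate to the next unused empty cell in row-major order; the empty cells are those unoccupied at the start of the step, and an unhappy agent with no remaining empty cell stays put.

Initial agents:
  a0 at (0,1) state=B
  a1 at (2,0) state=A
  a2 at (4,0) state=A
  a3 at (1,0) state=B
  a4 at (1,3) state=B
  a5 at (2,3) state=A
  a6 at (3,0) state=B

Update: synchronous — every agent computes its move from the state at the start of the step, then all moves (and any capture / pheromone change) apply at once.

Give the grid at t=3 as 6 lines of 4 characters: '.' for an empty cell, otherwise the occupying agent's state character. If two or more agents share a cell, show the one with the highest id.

AA.B
B.BB
.A..
....
....
....

t=1: a0@(0,1):B a1@(0,0):A a2@(0,2):A a3@(1,0):B a4@(0,3):B a5@(1,1):A a6@(1,2):B
t=2: a0@(1,3):B a1@(2,0):A a2@(2,1):A a3@(1,0):B a4@(0,3):B a5@(2,2):A a6@(1,2):B
t=3: a0@(1,3):B a1@(0,0):A a2@(2,1):A a3@(1,0):B a4@(0,3):B a5@(0,1):A a6@(1,2):B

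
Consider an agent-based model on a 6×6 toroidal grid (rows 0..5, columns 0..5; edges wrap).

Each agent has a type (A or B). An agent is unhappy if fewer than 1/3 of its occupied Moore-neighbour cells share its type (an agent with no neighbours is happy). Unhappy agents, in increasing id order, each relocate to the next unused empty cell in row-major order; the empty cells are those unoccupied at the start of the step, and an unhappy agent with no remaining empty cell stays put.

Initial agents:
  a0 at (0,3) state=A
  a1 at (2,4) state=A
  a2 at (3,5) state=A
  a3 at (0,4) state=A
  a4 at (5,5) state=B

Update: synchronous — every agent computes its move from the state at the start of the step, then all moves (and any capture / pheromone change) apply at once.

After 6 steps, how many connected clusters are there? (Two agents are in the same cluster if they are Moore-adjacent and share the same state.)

3

t=1: a0@(0,3):A a1@(2,4):A a2@(3,5):A a3@(0,4):A a4@(0,0):B
t=2: (unchanged — steady state)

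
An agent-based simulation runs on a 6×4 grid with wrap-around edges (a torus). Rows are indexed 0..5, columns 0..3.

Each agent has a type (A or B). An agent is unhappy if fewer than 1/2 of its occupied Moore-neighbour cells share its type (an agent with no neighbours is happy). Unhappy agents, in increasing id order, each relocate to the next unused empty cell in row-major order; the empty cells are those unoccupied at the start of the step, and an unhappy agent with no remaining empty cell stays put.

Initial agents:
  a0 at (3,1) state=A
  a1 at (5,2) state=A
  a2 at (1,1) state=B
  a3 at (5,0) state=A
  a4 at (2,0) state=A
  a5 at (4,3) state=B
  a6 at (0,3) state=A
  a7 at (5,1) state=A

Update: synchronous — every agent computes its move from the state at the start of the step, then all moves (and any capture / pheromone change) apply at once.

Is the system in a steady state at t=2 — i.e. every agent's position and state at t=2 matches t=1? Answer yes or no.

no

t=1: a0@(3,1):A a1@(5,2):A a2@(0,0):B a3@(5,0):A a4@(2,0):A a5@(0,1):B a6@(0,3):A a7@(5,1):A
t=2: a0@(3,1):A a1@(5,2):A a2@(0,2):B a3@(5,0):A a4@(2,0):A a5@(1,0):B a6@(0,3):A a7@(5,1):A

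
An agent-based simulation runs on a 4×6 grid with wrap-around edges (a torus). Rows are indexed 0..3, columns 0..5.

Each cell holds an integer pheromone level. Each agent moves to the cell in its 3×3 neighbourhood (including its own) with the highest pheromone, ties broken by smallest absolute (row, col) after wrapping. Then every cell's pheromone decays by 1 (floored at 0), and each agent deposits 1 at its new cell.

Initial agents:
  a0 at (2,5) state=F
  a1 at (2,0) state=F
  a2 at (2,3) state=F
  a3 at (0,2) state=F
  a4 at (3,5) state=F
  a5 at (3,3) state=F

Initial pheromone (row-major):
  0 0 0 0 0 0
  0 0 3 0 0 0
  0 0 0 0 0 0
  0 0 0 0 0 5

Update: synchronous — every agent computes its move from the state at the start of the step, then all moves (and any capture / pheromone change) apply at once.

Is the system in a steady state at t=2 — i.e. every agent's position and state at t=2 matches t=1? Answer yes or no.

no

t=1: a0@(3,5) a1@(3,5) a2@(1,2) a3@(1,2) a4@(3,5) a5@(0,2) | pheromone: 0 0 1 0 0 0 / 0 0 4 0 0 0 / 0 0 0 0 0 0 / 0 0 0 0 0 7
t=2: a0@(3,5) a1@(3,5) a2@(1,2) a3@(1,2) a4@(3,5) a5@(1,2) | pheromone: 0 0 0 0 0 0 / 0 0 6 0 0 0 / 0 0 0 0 0 0 / 0 0 0 0 0 9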